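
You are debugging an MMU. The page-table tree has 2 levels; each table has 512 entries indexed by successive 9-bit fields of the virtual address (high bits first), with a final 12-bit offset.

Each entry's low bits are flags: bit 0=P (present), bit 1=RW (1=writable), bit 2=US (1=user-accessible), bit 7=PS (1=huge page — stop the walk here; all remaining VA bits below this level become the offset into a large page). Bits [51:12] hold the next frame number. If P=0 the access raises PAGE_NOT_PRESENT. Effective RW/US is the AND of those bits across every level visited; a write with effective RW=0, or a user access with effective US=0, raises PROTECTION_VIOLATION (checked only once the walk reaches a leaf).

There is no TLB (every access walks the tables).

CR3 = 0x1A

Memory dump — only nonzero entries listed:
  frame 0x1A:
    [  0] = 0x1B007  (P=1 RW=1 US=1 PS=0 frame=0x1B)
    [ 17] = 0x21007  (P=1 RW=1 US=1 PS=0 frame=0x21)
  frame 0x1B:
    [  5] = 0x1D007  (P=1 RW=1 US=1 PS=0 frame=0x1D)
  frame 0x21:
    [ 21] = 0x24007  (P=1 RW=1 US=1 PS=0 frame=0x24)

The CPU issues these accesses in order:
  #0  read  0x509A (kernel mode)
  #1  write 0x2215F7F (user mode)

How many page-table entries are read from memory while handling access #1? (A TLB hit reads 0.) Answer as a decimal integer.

Per-access translation:
#0 VA=0x509A (r,kernel):
  L0: frame=0x1A idx=0 entry=0x1B007 [P=1 RW=1 US=1 PS=0]
  L1: frame=0x1B idx=5 entry=0x1D007 [P=1 RW=1 US=1 PS=0]
  ⇒ phys 0x1D09A  [2 reads]
#1 VA=0x2215F7F (w,user):
  L0: frame=0x1A idx=17 entry=0x21007 [P=1 RW=1 US=1 PS=0]
  L1: frame=0x21 idx=21 entry=0x24007 [P=1 RW=1 US=1 PS=0]
  ⇒ phys 0x24F7F  [2 reads]

Entries read for #1: 2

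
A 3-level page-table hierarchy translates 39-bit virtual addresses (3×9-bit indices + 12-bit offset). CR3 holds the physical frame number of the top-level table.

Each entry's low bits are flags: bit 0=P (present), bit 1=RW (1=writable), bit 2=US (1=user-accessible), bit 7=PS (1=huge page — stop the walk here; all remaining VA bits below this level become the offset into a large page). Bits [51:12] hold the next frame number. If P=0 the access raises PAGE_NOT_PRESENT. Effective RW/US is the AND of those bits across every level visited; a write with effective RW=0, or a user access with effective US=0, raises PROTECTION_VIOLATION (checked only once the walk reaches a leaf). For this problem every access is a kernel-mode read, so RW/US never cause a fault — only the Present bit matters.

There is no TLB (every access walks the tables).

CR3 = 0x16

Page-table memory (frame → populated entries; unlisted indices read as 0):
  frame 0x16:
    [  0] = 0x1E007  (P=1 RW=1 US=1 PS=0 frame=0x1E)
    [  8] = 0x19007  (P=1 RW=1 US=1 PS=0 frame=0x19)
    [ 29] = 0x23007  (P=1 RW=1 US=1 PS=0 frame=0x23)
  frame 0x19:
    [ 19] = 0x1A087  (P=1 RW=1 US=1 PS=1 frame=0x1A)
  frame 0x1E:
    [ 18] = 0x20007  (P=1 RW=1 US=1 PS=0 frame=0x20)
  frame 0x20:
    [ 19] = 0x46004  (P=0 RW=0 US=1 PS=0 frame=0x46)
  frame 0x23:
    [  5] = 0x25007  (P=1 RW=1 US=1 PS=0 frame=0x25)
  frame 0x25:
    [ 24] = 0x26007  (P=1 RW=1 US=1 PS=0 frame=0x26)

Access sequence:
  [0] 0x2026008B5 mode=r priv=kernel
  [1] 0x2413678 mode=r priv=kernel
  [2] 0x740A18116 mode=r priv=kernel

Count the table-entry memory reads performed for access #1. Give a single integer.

Per-access translation:
#0 VA=0x2026008B5 (r,kernel):
  L0 @0x16[8] → 0x19007  P=1,RW=1,US=1,PS=0
  L1 @0x19[19] → 0x1A087  P=1,RW=1,US=1,PS=1
  → PA=0x1A8B5 (huge @L1)  (2 entries read)
#1 VA=0x2413678 (r,kernel):
  L0 @0x16[0] → 0x1E007  P=1,RW=1,US=1,PS=0
  L1 @0x1E[18] → 0x20007  P=1,RW=1,US=1,PS=0
  L2 @0x20[19] → 0x46004  P=0,RW=0,US=1,PS=0
  → PAGE_NOT_PRESENT  (3 entries read)
#2 VA=0x740A18116 (r,kernel):
  L0 @0x16[29] → 0x23007  P=1,RW=1,US=1,PS=0
  L1 @0x23[5] → 0x25007  P=1,RW=1,US=1,PS=0
  L2 @0x25[24] → 0x26007  P=1,RW=1,US=1,PS=0
  → PA=0x26116  (3 entries read)

Entries read for #1: 3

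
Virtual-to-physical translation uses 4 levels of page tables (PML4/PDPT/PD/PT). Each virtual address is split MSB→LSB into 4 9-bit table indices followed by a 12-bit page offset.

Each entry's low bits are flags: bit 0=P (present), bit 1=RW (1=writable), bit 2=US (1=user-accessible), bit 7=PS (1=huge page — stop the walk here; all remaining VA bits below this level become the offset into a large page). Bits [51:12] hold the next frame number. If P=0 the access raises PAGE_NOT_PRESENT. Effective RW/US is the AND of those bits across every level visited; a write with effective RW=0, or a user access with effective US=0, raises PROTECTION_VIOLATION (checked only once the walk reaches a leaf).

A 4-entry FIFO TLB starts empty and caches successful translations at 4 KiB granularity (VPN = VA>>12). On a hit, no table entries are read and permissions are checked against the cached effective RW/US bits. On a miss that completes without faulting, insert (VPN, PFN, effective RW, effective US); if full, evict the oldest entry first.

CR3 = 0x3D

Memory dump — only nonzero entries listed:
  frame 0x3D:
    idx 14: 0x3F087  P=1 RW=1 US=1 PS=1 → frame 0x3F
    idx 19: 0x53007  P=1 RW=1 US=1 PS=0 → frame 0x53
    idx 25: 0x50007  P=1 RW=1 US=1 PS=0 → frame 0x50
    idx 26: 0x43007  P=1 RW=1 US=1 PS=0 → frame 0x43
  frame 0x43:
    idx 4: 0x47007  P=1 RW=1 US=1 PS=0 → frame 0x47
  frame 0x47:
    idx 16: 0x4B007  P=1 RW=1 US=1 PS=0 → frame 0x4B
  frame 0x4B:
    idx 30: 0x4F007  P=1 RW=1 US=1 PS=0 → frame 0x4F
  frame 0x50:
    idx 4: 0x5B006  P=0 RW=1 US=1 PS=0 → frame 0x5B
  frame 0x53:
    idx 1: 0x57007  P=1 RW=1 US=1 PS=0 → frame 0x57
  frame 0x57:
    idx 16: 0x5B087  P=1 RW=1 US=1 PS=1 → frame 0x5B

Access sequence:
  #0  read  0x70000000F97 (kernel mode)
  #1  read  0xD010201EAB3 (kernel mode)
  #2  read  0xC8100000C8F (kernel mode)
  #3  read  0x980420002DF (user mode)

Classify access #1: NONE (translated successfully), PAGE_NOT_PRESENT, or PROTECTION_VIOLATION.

Per-access translation:
#0 VA=0x70000000F97 (r,kernel):
  [0] read 0x3D idx=14: raw=0x3F087 flags P=1 W=1 U=1 S=1
  → PA=0x3FF97 (huge @L0)  (1 entries read)
#1 VA=0xD010201EAB3 (r,kernel):
  [0] read 0x3D idx=26: raw=0x43007 flags P=1 W=1 U=1 S=0
  [1] read 0x43 idx=4: raw=0x47007 flags P=1 W=1 U=1 S=0
  [2] read 0x47 idx=16: raw=0x4B007 flags P=1 W=1 U=1 S=0
  [3] read 0x4B idx=30: raw=0x4F007 flags P=1 W=1 U=1 S=0
  → PA=0x4FAB3  (4 entries read)
#2 VA=0xC8100000C8F (r,kernel):
  [0] read 0x3D idx=25: raw=0x50007 flags P=1 W=1 U=1 S=0
  [1] read 0x50 idx=4: raw=0x5B006 flags P=0 W=1 U=1 S=0
  ✗ PAGE_NOT_PRESENT  [2 reads]
#3 VA=0x980420002DF (r,user):
  [0] read 0x3D idx=19: raw=0x53007 flags P=1 W=1 U=1 S=0
  [1] read 0x53 idx=1: raw=0x57007 flags P=1 W=1 U=1 S=0
  [2] read 0x57 idx=16: raw=0x5B087 flags P=1 W=1 U=1 S=1
  → PA=0x5B2DF (huge @L2)  (3 entries read)

Access #1 fault: NONE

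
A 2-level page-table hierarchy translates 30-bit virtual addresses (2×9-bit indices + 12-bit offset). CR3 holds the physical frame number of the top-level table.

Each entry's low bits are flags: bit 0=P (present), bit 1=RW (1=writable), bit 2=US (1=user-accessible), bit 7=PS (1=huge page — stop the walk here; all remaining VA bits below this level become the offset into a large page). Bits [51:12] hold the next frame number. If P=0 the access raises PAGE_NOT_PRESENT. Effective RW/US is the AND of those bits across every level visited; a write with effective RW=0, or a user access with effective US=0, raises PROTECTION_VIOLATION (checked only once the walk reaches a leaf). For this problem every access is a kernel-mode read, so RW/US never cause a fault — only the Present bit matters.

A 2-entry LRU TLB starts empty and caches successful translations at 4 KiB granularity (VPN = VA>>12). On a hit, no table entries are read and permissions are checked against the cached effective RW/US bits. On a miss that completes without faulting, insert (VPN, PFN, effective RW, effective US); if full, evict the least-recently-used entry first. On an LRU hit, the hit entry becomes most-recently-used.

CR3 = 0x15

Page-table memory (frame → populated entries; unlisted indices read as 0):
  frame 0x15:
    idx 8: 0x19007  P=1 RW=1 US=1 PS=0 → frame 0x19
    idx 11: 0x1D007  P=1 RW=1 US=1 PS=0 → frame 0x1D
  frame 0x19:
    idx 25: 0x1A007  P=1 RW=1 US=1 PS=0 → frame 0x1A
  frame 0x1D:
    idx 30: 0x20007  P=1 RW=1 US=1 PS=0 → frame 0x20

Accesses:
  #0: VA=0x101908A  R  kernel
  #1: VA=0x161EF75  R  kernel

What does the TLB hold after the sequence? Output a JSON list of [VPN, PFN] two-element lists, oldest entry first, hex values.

Trace:
#0 VA=0x101908A (r,kernel):
  L0 @0x15[8] → 0x19007  P=1,RW=1,US=1,PS=0
  L1 @0x19[25] → 0x1A007  P=1,RW=1,US=1,PS=0
  ⇒ phys 0x1A08A  [2 reads]
#1 VA=0x161EF75 (r,kernel):
  L0 @0x15[11] → 0x1D007  P=1,RW=1,US=1,PS=0
  L1 @0x1D[30] → 0x20007  P=1,RW=1,US=1,PS=0
  ⇒ phys 0x20F75  [2 reads]

TLB: [["0x1019", "0x1A"], ["0x161E", "0x20"]]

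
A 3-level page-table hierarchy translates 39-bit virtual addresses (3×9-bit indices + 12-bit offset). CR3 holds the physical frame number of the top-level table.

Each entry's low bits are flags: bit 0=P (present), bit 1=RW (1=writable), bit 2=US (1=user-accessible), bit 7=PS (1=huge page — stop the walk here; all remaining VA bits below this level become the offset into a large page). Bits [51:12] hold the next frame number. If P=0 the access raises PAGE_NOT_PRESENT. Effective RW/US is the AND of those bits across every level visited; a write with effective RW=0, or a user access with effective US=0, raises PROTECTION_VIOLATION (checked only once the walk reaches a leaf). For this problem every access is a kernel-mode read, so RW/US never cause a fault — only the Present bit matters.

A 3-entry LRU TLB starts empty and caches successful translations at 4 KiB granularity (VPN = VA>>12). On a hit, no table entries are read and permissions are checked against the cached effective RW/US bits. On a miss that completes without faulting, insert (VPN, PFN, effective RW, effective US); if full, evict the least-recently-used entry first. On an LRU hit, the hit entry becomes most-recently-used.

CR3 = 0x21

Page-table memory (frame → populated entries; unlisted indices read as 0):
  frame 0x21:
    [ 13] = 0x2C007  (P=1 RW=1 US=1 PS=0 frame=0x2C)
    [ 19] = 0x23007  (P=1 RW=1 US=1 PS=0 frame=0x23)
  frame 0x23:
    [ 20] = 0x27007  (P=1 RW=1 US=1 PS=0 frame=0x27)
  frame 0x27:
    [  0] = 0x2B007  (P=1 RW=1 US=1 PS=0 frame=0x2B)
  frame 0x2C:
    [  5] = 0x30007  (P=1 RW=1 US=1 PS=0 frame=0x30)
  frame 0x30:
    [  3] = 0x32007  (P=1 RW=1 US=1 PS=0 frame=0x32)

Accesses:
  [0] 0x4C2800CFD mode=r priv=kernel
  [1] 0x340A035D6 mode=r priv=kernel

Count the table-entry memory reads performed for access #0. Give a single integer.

Walk each access:
#0 VA=0x4C2800CFD (r,kernel):
  lvl0: tbl 0x21, slot 19 ⇒ 0x23007 (P1/RW1/US1/PS0)
  lvl1: tbl 0x23, slot 20 ⇒ 0x27007 (P1/RW1/US1/PS0)
  lvl2: tbl 0x27, slot 0 ⇒ 0x2B007 (P1/RW1/US1/PS0)
  ⇒ phys 0x2BCFD  [3 reads]
#1 VA=0x340A035D6 (r,kernel):
  lvl0: tbl 0x21, slot 13 ⇒ 0x2C007 (P1/RW1/US1/PS0)
  lvl1: tbl 0x2C, slot 5 ⇒ 0x30007 (P1/RW1/US1/PS0)
  lvl2: tbl 0x30, slot 3 ⇒ 0x32007 (P1/RW1/US1/PS0)
  ⇒ phys 0x325D6  [3 reads]

Entries read for #0: 3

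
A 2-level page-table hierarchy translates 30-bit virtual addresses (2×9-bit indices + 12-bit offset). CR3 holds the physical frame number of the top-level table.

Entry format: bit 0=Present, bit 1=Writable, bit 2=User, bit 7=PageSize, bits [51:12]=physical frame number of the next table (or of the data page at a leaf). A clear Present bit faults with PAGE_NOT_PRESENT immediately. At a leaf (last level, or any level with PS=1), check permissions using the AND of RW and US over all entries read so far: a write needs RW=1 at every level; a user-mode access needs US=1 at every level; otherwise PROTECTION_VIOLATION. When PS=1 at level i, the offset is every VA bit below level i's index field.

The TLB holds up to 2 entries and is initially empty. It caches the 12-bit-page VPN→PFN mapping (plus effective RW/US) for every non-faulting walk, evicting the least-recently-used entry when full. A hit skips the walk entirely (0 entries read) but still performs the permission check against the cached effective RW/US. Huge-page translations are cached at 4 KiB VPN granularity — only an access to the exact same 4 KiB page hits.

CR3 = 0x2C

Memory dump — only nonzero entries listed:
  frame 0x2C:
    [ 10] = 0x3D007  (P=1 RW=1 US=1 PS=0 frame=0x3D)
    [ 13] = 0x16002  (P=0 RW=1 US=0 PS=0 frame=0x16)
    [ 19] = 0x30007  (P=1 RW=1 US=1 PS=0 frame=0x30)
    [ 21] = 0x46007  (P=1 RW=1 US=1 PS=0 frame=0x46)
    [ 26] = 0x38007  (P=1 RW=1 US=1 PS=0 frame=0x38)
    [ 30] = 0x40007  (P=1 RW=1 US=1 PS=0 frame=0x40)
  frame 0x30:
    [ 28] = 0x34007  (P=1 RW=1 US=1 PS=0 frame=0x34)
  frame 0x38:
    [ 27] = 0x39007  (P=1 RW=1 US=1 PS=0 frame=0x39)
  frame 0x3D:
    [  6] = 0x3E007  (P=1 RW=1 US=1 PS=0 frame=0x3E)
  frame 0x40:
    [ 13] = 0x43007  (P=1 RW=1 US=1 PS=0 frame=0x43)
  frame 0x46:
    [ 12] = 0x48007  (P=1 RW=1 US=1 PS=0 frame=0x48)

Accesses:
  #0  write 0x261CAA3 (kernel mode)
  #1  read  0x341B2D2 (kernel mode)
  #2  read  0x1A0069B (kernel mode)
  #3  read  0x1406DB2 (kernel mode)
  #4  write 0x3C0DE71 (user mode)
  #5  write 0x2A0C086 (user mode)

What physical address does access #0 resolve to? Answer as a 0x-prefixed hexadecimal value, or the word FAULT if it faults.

Per-access translation:
#0 VA=0x261CAA3 (w,kernel):
  [0] read 0x2C idx=19: raw=0x30007 flags P=1 W=1 U=1 S=0
  [1] read 0x30 idx=28: raw=0x34007 flags P=1 W=1 U=1 S=0
  ⇒ phys 0x34AA3  [2 reads]
#1 VA=0x341B2D2 (r,kernel):
  [0] read 0x2C idx=26: raw=0x38007 flags P=1 W=1 U=1 S=0
  [1] read 0x38 idx=27: raw=0x39007 flags P=1 W=1 U=1 S=0
  ⇒ phys 0x392D2  [2 reads]
#2 VA=0x1A0069B (r,kernel):
  [0] read 0x2C idx=13: raw=0x16002 flags P=0 W=1 U=0 S=0
  → PAGE_NOT_PRESENT  (1 entries read)
#3 VA=0x1406DB2 (r,kernel):
  [0] read 0x2C idx=10: raw=0x3D007 flags P=1 W=1 U=1 S=0
  [1] read 0x3D idx=6: raw=0x3E007 flags P=1 W=1 U=1 S=0
  ⇒ phys 0x3EDB2  [2 reads]
#4 VA=0x3C0DE71 (w,user):
  [0] read 0x2C idx=30: raw=0x40007 flags P=1 W=1 U=1 S=0
  [1] read 0x40 idx=13: raw=0x43007 flags P=1 W=1 U=1 S=0
  ⇒ phys 0x43E71  [2 reads]
#5 VA=0x2A0C086 (w,user):
  [0] read 0x2C idx=21: raw=0x46007 flags P=1 W=1 U=1 S=0
  [1] read 0x46 idx=12: raw=0x48007 flags P=1 W=1 U=1 S=0
  ⇒ phys 0x48086  [2 reads]

Access #0 PA: 0x34AA3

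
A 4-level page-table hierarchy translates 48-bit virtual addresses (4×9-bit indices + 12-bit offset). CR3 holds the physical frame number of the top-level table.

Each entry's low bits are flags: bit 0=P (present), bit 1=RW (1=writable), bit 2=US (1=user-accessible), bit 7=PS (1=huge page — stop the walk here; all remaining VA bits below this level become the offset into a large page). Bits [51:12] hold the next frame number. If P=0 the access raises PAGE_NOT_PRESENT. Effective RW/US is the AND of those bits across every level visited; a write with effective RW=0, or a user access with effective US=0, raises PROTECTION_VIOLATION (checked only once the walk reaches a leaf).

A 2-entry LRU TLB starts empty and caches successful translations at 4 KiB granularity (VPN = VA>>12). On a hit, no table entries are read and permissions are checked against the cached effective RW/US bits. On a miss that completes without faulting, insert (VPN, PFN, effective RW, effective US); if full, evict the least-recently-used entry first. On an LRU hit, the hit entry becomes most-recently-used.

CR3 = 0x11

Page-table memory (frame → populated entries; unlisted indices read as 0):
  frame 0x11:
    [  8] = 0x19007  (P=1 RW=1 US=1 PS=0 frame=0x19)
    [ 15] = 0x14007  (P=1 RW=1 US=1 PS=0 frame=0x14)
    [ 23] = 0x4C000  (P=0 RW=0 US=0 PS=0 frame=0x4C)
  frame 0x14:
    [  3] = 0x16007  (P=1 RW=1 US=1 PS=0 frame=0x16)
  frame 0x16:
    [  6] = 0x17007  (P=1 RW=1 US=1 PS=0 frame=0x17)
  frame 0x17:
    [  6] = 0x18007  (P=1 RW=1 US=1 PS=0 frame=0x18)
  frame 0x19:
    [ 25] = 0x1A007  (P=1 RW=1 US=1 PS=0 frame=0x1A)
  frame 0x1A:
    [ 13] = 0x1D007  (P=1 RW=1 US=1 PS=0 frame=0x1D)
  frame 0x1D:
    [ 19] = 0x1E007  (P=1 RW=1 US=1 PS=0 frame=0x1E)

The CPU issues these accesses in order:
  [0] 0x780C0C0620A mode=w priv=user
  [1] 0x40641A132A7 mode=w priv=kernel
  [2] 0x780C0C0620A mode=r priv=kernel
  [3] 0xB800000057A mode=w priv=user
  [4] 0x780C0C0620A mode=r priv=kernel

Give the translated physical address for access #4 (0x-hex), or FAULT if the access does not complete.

Per-access translation:
#0 VA=0x780C0C0620A (w,user):
  [0] read 0x11 idx=15: raw=0x14007 flags P=1 W=1 U=1 S=0
  [1] read 0x14 idx=3: raw=0x16007 flags P=1 W=1 U=1 S=0
  [2] read 0x16 idx=6: raw=0x17007 flags P=1 W=1 U=1 S=0
  [3] read 0x17 idx=6: raw=0x18007 flags P=1 W=1 U=1 S=0
  ✓ 0x1820A  — 4 lookups
#1 VA=0x40641A132A7 (w,kernel):
  [0] read 0x11 idx=8: raw=0x19007 flags P=1 W=1 U=1 S=0
  [1] read 0x19 idx=25: raw=0x1A007 flags P=1 W=1 U=1 S=0
  [2] read 0x1A idx=13: raw=0x1D007 flags P=1 W=1 U=1 S=0
  [3] read 0x1D idx=19: raw=0x1E007 flags P=1 W=1 U=1 S=0
  ✓ 0x1E2A7  — 4 lookups
#2 VA=0x780C0C0620A (r,kernel):
  TLB hit vpn=0x780C0C06 → PA=0x1820A
#3 VA=0xB800000057A (w,user):
  [0] read 0x11 idx=23: raw=0x4C000 flags P=0 W=0 U=0 S=0
  ⇒ fault: PAGE_NOT_PRESENT  — 1 lookups
#4 VA=0x780C0C0620A (r,kernel):
  TLB hit vpn=0x780C0C06 → PA=0x1820A

Access #4 PA: 0x1820A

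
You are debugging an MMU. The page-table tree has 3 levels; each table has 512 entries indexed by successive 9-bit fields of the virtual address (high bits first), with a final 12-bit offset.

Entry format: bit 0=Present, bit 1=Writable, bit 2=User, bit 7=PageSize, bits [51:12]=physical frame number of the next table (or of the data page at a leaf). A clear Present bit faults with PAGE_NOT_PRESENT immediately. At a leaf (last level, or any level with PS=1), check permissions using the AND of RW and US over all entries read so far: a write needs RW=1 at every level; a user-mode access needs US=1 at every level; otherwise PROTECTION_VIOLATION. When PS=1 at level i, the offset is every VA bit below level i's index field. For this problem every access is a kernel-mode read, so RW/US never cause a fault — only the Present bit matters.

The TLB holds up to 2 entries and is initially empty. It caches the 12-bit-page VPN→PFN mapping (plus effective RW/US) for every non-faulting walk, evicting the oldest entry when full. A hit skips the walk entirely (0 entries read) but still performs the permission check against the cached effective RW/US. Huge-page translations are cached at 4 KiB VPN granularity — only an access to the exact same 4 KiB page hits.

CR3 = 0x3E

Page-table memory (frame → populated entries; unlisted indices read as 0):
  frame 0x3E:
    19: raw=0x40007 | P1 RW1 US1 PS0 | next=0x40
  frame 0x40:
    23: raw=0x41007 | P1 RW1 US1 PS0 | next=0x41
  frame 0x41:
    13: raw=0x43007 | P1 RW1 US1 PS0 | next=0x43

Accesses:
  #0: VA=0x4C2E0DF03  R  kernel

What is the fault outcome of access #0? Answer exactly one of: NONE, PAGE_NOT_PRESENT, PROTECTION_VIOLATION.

Walk each access:
#0 VA=0x4C2E0DF03 (r,kernel):
  lvl0: tbl 0x3E, slot 19 ⇒ 0x40007 (P1/RW1/US1/PS0)
  lvl1: tbl 0x40, slot 23 ⇒ 0x41007 (P1/RW1/US1/PS0)
  lvl2: tbl 0x41, slot 13 ⇒ 0x43007 (P1/RW1/US1/PS0)
  ⇒ phys 0x43F03  [3 reads]

Access #0 fault: NONE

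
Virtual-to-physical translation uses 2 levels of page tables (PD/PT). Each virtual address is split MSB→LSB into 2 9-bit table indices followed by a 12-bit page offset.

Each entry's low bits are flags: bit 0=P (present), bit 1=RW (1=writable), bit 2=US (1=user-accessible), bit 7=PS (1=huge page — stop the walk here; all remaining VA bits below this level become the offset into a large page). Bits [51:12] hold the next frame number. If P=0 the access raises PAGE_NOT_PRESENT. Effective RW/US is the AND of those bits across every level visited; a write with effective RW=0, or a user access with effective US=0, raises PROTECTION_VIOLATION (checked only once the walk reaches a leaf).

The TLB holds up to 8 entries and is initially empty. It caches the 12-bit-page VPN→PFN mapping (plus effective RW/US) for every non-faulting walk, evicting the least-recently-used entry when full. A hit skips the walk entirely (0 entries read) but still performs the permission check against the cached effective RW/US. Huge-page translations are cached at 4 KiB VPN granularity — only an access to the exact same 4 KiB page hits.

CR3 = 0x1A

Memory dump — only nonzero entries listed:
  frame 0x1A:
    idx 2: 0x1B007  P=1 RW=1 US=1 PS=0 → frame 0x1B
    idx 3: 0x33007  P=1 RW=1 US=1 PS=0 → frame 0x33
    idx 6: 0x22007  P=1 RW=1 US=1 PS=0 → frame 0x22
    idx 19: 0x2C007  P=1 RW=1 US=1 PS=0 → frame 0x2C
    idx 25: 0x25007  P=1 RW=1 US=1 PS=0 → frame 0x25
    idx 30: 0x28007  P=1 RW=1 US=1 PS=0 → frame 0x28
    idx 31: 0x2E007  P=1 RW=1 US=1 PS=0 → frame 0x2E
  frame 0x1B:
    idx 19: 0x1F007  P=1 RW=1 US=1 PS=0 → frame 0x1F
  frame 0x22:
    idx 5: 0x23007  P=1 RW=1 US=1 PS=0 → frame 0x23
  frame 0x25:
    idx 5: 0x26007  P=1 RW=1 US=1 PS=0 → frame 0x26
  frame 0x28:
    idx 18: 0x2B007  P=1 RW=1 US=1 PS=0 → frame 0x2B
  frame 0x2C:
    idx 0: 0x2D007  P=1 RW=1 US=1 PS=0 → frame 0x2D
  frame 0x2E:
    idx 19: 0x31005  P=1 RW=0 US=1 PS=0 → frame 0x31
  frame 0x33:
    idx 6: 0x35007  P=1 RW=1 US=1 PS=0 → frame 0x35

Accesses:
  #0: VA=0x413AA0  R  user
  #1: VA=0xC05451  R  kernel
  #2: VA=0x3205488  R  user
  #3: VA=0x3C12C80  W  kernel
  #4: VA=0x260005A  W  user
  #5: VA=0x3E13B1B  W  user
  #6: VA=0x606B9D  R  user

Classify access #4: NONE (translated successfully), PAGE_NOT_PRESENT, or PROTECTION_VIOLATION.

Walk each access:
#0 VA=0x413AA0 (r,user):
  [0] read 0x1A idx=2: raw=0x1B007 flags P=1 W=1 U=1 S=0
  [1] read 0x1B idx=19: raw=0x1F007 flags P=1 W=1 U=1 S=0
  ✓ 0x1FAA0  — 2 lookups
#1 VA=0xC05451 (r,kernel):
  [0] read 0x1A idx=6: raw=0x22007 flags P=1 W=1 U=1 S=0
  [1] read 0x22 idx=5: raw=0x23007 flags P=1 W=1 U=1 S=0
  ✓ 0x23451  — 2 lookups
#2 VA=0x3205488 (r,user):
  [0] read 0x1A idx=25: raw=0x25007 flags P=1 W=1 U=1 S=0
  [1] read 0x25 idx=5: raw=0x26007 flags P=1 W=1 U=1 S=0
  ✓ 0x26488  — 2 lookups
#3 VA=0x3C12C80 (w,kernel):
  [0] read 0x1A idx=30: raw=0x28007 flags P=1 W=1 U=1 S=0
  [1] read 0x28 idx=18: raw=0x2B007 flags P=1 W=1 U=1 S=0
  ✓ 0x2BC80  — 2 lookups
#4 VA=0x260005A (w,user):
  [0] read 0x1A idx=19: raw=0x2C007 flags P=1 W=1 U=1 S=0
  [1] read 0x2C idx=0: raw=0x2D007 flags P=1 W=1 U=1 S=0
  ✓ 0x2D05A  — 2 lookups
#5 VA=0x3E13B1B (w,user):
  [0] read 0x1A idx=31: raw=0x2E007 flags P=1 W=1 U=1 S=0
  [1] read 0x2E idx=19: raw=0x31005 flags P=1 W=0 U=1 S=0
  ✗ PROTECTION_VIOLATION  [2 reads]
#6 VA=0x606B9D (r,user):
  [0] read 0x1A idx=3: raw=0x33007 flags P=1 W=1 U=1 S=0
  [1] read 0x33 idx=6: raw=0x35007 flags P=1 W=1 U=1 S=0
  ✓ 0x35B9D  — 2 lookups

Access #4 fault: NONE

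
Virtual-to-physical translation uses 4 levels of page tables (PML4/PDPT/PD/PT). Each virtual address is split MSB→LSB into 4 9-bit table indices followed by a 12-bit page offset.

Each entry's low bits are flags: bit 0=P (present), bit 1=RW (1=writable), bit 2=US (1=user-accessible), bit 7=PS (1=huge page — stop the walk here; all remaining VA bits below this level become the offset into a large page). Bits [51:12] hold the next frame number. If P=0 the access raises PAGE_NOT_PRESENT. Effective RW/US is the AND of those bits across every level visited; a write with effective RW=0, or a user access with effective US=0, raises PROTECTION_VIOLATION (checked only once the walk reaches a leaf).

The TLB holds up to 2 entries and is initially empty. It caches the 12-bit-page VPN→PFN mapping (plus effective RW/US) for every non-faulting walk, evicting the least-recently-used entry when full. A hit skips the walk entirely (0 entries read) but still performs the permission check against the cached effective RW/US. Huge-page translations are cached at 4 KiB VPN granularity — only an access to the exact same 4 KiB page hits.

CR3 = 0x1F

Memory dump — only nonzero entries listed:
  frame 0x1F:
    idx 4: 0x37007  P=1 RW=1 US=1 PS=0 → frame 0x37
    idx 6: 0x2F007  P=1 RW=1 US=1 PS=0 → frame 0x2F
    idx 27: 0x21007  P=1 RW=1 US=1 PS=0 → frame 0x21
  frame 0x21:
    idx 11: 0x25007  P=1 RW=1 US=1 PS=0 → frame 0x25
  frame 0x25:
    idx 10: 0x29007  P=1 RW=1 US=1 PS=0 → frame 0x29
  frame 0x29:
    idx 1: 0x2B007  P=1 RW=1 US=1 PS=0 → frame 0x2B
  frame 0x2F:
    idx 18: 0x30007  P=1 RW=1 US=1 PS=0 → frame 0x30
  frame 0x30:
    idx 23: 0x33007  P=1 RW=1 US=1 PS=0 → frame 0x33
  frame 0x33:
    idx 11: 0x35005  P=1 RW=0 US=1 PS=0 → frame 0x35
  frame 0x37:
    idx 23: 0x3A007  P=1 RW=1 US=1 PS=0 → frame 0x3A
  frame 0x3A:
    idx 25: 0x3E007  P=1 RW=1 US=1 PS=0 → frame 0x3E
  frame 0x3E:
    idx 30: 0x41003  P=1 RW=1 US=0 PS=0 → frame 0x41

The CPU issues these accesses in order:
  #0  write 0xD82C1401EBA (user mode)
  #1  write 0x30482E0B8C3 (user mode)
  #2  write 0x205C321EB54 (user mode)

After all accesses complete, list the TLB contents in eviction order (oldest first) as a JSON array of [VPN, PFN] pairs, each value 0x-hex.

Per-access translation:
#0 VA=0xD82C1401EBA (w,user):
  L0: frame=0x1F idx=27 entry=0x21007 [P=1 RW=1 US=1 PS=0]
  L1: frame=0x21 idx=11 entry=0x25007 [P=1 RW=1 US=1 PS=0]
  L2: frame=0x25 idx=10 entry=0x29007 [P=1 RW=1 US=1 PS=0]
  L3: frame=0x29 idx=1 entry=0x2B007 [P=1 RW=1 US=1 PS=0]
  ✓ 0x2BEBA  — 4 lookups
#1 VA=0x30482E0B8C3 (w,user):
  L0: frame=0x1F idx=6 entry=0x2F007 [P=1 RW=1 US=1 PS=0]
  L1: frame=0x2F idx=18 entry=0x30007 [P=1 RW=1 US=1 PS=0]
  L2: frame=0x30 idx=23 entry=0x33007 [P=1 RW=1 US=1 PS=0]
  L3: frame=0x33 idx=11 entry=0x35005 [P=1 RW=0 US=1 PS=0]
  ✗ PROTECTION_VIOLATION  [4 reads]
#2 VA=0x205C321EB54 (w,user):
  L0: frame=0x1F idx=4 entry=0x37007 [P=1 RW=1 US=1 PS=0]
  L1: frame=0x37 idx=23 entry=0x3A007 [P=1 RW=1 US=1 PS=0]
  L2: frame=0x3A idx=25 entry=0x3E007 [P=1 RW=1 US=1 PS=0]
  L3: frame=0x3E idx=30 entry=0x41003 [P=1 RW=1 US=0 PS=0]
  ✗ PROTECTION_VIOLATION  [4 reads]

TLB: [["0xD82C1401", "0x2B"]]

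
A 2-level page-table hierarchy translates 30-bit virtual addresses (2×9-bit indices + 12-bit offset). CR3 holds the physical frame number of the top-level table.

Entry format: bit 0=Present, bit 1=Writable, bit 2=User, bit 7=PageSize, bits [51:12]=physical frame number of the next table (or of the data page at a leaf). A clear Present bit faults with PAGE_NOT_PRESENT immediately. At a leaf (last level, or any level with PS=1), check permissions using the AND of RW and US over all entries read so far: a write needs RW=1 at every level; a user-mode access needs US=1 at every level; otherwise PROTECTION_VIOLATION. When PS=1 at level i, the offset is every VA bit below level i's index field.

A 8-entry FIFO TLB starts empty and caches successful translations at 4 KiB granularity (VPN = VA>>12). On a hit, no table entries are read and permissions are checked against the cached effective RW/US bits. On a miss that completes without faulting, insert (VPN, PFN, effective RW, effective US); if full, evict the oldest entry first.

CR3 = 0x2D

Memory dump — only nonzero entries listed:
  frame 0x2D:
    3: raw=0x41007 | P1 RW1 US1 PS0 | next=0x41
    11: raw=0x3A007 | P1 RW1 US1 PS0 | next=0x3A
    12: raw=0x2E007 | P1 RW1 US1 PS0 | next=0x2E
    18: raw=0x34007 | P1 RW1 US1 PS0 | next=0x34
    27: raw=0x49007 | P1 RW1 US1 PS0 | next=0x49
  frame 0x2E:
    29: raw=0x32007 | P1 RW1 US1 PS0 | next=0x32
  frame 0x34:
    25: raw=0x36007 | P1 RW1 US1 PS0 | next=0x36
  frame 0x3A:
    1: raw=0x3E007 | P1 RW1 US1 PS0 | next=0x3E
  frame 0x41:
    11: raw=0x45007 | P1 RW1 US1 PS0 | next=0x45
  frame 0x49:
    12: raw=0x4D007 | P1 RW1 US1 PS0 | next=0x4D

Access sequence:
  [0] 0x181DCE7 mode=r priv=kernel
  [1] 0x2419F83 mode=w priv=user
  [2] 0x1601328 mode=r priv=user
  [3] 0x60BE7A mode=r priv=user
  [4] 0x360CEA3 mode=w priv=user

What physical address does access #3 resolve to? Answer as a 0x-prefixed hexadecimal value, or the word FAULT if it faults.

Walk each access:
#0 VA=0x181DCE7 (r,kernel):
  L0 @0x2D[12] → 0x2E007  P=1,RW=1,US=1,PS=0
  L1 @0x2E[29] → 0x32007  P=1,RW=1,US=1,PS=0
  ⇒ phys 0x32CE7  [2 reads]
#1 VA=0x2419F83 (w,user):
  L0 @0x2D[18] → 0x34007  P=1,RW=1,US=1,PS=0
  L1 @0x34[25] → 0x36007  P=1,RW=1,US=1,PS=0
  ⇒ phys 0x36F83  [2 reads]
#2 VA=0x1601328 (r,user):
  L0 @0x2D[11] → 0x3A007  P=1,RW=1,US=1,PS=0
  L1 @0x3A[1] → 0x3E007  P=1,RW=1,US=1,PS=0
  ⇒ phys 0x3E328  [2 reads]
#3 VA=0x60BE7A (r,user):
  L0 @0x2D[3] → 0x41007  P=1,RW=1,US=1,PS=0
  L1 @0x41[11] → 0x45007  P=1,RW=1,US=1,PS=0
  ⇒ phys 0x45E7A  [2 reads]
#4 VA=0x360CEA3 (w,user):
  L0 @0x2D[27] → 0x49007  P=1,RW=1,US=1,PS=0
  L1 @0x49[12] → 0x4D007  P=1,RW=1,US=1,PS=0
  ⇒ phys 0x4DEA3  [2 reads]

Access #3 PA: 0x45E7A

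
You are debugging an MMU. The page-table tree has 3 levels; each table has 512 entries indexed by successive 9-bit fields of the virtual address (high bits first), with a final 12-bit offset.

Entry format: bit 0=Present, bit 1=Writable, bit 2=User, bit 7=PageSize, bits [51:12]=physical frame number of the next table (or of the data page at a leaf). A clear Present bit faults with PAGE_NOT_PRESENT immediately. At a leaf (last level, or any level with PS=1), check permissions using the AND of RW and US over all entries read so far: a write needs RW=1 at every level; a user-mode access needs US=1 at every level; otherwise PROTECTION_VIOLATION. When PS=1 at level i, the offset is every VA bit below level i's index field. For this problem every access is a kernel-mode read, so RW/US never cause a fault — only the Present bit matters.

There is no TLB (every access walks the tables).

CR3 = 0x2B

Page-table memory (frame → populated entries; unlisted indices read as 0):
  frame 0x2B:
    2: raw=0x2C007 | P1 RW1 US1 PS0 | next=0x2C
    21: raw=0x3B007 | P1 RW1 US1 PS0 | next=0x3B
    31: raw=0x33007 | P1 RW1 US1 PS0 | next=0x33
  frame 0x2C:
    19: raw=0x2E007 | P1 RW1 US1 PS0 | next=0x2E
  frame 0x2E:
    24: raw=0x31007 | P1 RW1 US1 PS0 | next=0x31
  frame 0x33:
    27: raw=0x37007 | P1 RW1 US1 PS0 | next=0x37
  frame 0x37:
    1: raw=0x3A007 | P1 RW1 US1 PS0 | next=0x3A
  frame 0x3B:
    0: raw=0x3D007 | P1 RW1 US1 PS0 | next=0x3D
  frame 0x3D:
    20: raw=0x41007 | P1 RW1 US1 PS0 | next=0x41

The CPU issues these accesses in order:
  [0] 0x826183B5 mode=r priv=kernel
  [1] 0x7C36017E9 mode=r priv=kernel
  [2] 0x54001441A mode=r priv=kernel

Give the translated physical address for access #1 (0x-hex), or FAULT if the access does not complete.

Trace:
#0 VA=0x826183B5 (r,kernel):
  L0: frame=0x2B idx=2 entry=0x2C007 [P=1 RW=1 US=1 PS=0]
  L1: frame=0x2C idx=19 entry=0x2E007 [P=1 RW=1 US=1 PS=0]
  L2: frame=0x2E idx=24 entry=0x31007 [P=1 RW=1 US=1 PS=0]
  → PA=0x313B5  (3 entries read)
#1 VA=0x7C36017E9 (r,kernel):
  L0: frame=0x2B idx=31 entry=0x33007 [P=1 RW=1 US=1 PS=0]
  L1: frame=0x33 idx=27 entry=0x37007 [P=1 RW=1 US=1 PS=0]
  L2: frame=0x37 idx=1 entry=0x3A007 [P=1 RW=1 US=1 PS=0]
  → PA=0x3A7E9  (3 entries read)
#2 VA=0x54001441A (r,kernel):
  L0: frame=0x2B idx=21 entry=0x3B007 [P=1 RW=1 US=1 PS=0]
  L1: frame=0x3B idx=0 entry=0x3D007 [P=1 RW=1 US=1 PS=0]
  L2: frame=0x3D idx=20 entry=0x41007 [P=1 RW=1 US=1 PS=0]
  → PA=0x4141A  (3 entries read)

Access #1 PA: 0x3A7E9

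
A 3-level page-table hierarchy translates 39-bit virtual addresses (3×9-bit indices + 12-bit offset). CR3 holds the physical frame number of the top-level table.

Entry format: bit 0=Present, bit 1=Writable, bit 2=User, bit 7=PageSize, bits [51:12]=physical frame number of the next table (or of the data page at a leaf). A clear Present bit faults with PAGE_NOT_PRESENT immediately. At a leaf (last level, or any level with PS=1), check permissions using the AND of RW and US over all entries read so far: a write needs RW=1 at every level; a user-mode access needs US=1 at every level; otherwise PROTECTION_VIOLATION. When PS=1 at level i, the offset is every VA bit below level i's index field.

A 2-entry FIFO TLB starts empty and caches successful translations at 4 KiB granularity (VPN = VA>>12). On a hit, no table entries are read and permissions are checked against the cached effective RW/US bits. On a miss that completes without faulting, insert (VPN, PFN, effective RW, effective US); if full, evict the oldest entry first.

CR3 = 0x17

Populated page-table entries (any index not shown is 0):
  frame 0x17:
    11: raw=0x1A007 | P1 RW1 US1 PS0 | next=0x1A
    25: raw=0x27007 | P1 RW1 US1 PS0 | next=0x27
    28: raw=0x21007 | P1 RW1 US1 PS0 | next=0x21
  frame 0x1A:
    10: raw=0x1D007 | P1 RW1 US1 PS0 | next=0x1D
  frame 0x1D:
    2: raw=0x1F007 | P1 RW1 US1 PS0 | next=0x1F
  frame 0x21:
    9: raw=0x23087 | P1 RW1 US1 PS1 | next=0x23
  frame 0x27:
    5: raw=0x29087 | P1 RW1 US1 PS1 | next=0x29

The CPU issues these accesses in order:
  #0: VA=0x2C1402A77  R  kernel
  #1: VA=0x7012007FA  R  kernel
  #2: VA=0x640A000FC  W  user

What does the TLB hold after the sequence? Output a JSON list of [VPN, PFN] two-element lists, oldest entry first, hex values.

Walk each access:
#0 VA=0x2C1402A77 (r,kernel):
  L0 @0x17[11] → 0x1A007  P=1,RW=1,US=1,PS=0
  L1 @0x1A[10] → 0x1D007  P=1,RW=1,US=1,PS=0
  L2 @0x1D[2] → 0x1F007  P=1,RW=1,US=1,PS=0
  → PA=0x1FA77  (3 entries read)
#1 VA=0x7012007FA (r,kernel):
  L0 @0x17[28] → 0x21007  P=1,RW=1,US=1,PS=0
  L1 @0x21[9] → 0x23087  P=1,RW=1,US=1,PS=1
  → PA=0x237FA (huge @L1)  (2 entries read)
#2 VA=0x640A000FC (w,user):
  L0 @0x17[25] → 0x27007  P=1,RW=1,US=1,PS=0
  L1 @0x27[5] → 0x29087  P=1,RW=1,US=1,PS=1
  → PA=0x290FC (huge @L1)  (2 entries read)

TLB: [["0x701200", "0x23"], ["0x640A00", "0x29"]]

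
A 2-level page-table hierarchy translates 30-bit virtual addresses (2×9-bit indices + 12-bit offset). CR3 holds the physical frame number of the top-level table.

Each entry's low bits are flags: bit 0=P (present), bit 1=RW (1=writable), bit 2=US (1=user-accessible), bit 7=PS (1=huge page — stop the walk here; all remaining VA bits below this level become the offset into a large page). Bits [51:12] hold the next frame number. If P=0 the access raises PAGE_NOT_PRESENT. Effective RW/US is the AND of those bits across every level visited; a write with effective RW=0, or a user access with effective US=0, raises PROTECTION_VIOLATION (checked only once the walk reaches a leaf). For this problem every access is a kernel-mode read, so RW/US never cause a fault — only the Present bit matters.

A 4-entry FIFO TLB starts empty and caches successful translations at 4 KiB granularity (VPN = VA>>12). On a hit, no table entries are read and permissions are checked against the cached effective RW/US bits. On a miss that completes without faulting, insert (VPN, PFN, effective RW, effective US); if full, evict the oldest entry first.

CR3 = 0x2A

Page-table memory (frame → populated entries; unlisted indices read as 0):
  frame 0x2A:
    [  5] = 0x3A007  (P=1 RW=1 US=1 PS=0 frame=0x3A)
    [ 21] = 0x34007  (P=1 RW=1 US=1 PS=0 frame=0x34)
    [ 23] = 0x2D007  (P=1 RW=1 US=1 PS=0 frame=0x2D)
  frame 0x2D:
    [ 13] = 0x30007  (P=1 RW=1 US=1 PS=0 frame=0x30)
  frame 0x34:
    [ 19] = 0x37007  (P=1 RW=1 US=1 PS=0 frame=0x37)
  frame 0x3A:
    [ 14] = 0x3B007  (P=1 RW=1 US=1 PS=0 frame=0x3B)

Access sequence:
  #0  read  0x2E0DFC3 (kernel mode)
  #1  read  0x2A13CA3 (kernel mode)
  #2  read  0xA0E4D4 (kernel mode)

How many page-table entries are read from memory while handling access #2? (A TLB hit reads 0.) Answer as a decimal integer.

Walk each access:
#0 VA=0x2E0DFC3 (r,kernel):
  L0: frame=0x2A idx=23 entry=0x2D007 [P=1 RW=1 US=1 PS=0]
  L1: frame=0x2D idx=13 entry=0x30007 [P=1 RW=1 US=1 PS=0]
  → PA=0x30FC3  (2 entries read)
#1 VA=0x2A13CA3 (r,kernel):
  L0: frame=0x2A idx=21 entry=0x34007 [P=1 RW=1 US=1 PS=0]
  L1: frame=0x34 idx=19 entry=0x37007 [P=1 RW=1 US=1 PS=0]
  → PA=0x37CA3  (2 entries read)
#2 VA=0xA0E4D4 (r,kernel):
  L0: frame=0x2A idx=5 entry=0x3A007 [P=1 RW=1 US=1 PS=0]
  L1: frame=0x3A idx=14 entry=0x3B007 [P=1 RW=1 US=1 PS=0]
  → PA=0x3B4D4  (2 entries read)

Entries read for #2: 2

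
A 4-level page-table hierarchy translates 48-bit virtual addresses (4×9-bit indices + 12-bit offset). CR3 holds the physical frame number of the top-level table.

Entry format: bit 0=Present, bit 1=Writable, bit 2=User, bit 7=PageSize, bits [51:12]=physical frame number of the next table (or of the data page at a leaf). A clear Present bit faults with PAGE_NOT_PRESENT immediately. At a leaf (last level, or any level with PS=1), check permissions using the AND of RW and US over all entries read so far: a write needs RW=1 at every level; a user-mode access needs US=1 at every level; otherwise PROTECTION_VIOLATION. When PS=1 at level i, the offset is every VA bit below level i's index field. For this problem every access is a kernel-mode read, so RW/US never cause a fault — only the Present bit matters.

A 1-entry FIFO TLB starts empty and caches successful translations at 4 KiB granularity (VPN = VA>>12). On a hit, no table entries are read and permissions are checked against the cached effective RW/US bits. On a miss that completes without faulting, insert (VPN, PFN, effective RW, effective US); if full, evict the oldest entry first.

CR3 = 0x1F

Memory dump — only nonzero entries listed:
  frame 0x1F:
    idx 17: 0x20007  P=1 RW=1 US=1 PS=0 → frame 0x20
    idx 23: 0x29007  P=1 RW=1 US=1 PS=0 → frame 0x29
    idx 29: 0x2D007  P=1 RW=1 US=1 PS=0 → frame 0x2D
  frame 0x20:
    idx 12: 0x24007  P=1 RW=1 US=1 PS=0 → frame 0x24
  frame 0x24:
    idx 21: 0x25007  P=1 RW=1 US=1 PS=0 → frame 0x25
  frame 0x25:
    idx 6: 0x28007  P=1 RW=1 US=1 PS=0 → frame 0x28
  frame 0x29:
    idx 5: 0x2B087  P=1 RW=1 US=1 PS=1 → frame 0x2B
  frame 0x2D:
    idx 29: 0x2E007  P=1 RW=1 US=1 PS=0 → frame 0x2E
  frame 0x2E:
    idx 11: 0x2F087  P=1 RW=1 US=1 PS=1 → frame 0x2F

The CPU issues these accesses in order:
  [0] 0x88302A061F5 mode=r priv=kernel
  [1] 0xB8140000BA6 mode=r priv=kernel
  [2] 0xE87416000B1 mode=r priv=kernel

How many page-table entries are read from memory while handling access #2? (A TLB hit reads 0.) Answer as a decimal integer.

Per-access translation:
#0 VA=0x88302A061F5 (r,kernel):
  lvl0: tbl 0x1F, slot 17 ⇒ 0x20007 (P1/RW1/US1/PS0)
  lvl1: tbl 0x20, slot 12 ⇒ 0x24007 (P1/RW1/US1/PS0)
  lvl2: tbl 0x24, slot 21 ⇒ 0x25007 (P1/RW1/US1/PS0)
  lvl3: tbl 0x25, slot 6 ⇒ 0x28007 (P1/RW1/US1/PS0)
  ✓ 0x281F5  — 4 lookups
#1 VA=0xB8140000BA6 (r,kernel):
  lvl0: tbl 0x1F, slot 23 ⇒ 0x29007 (P1/RW1/US1/PS0)
  lvl1: tbl 0x29, slot 5 ⇒ 0x2B087 (P1/RW1/US1/PS1)
  ✓ 0x2BBA6 (huge @L1)  — 2 lookups
#2 VA=0xE87416000B1 (r,kernel):
  lvl0: tbl 0x1F, slot 29 ⇒ 0x2D007 (P1/RW1/US1/PS0)
  lvl1: tbl 0x2D, slot 29 ⇒ 0x2E007 (P1/RW1/US1/PS0)
  lvl2: tbl 0x2E, slot 11 ⇒ 0x2F087 (P1/RW1/US1/PS1)
  ✓ 0x2F0B1 (huge @L2)  — 3 lookups

Entries read for #2: 3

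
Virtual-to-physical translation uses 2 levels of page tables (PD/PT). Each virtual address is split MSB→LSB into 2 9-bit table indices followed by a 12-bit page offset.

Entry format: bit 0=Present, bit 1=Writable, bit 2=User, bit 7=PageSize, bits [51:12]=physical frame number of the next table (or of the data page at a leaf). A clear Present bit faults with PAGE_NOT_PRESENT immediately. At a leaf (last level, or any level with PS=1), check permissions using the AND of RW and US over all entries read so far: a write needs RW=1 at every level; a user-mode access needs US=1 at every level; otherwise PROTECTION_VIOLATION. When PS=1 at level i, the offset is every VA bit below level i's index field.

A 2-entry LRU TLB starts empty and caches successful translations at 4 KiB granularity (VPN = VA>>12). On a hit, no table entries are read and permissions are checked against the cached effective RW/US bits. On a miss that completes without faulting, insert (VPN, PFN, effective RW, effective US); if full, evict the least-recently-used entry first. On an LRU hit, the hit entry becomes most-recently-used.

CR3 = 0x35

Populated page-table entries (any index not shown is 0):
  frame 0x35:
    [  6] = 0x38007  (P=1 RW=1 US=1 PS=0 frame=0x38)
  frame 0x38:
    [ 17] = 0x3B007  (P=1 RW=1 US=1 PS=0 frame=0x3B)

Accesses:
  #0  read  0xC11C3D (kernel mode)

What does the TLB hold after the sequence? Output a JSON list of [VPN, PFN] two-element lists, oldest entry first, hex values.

Trace:
#0 VA=0xC11C3D (r,kernel):
  lvl0: tbl 0x35, slot 6 ⇒ 0x38007 (P1/RW1/US1/PS0)
  lvl1: tbl 0x38, slot 17 ⇒ 0x3B007 (P1/RW1/US1/PS0)
  ⇒ phys 0x3BC3D  [2 reads]

TLB: [["0xC11", "0x3B"]]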